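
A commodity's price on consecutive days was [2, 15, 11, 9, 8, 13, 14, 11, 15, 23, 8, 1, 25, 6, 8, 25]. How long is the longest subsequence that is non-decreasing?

8

Let dp[i] be the length of the longest such subsequence ending at index i:
i:      1  2  3  4  5  6  7  8  9 10 11 12 13 14 15 16
a[i]:   2 15 11  9  8 13 14 11 15 23  8  1 25  6  8 25
dp:     1  2  2  2  2  3  4  3  5  6  3  1  7  2  4  8
Maximum dp value is 8.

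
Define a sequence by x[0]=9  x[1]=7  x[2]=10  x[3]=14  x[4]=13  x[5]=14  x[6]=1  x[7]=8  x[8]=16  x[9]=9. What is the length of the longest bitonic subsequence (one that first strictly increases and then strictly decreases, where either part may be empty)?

6

inc[i] = longest strictly increasing subsequence ending at i; dec[i] = longest strictly decreasing subsequence starting at i:
i:      0  1  2  3  4  5  6  7  8  9
x[i]:   9  7 10 14 13 14  1  8 16  9
inc:    1  1  2  3  3  4  1  2  5  3
dec:    3  2  2  3  2  2  1  1  2  1
Best peak at i=8 (value 16): inc=5, dec=2, length 5+2−1 = 6.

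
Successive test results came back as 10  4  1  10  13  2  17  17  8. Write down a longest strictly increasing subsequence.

4, 10, 13, 17

Patience tails give the LIS length; then backtrack through the dp parents:
10 → extends → [10]
4 → replaces 10 → [4]
1 → replaces 4 → [1]
10 → extends → [1, 10]
13 → extends → [1, 10, 13]
2 → replaces 10 → [1, 2, 13]
17 → extends → [1, 2, 13, 17]
17 → already a tail → [1, 2, 13, 17]
8 → replaces 13 → [1, 2, 8, 17]
Length 4; one witness is 4, 10, 13, 17.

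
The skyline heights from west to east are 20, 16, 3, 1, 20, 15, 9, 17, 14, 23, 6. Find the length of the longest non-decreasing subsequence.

Track the smallest tail for each achievable length (allowing ties):
20 → extends → [20]
16 → replaces 20 → [16]
3 → replaces 16 → [3]
1 → replaces 3 → [1]
20 → extends → [1, 20]
15 → replaces 20 → [1, 15]
9 → replaces 15 → [1, 9]
17 → extends → [1, 9, 17]
14 → replaces 17 → [1, 9, 14]
23 → extends → [1, 9, 14, 23]
6 → replaces 9 → [1, 6, 14, 23]
Four tails, so the longest non-decreasing subsequence has length 4 (e.g. 3, 15, 17, 23).

4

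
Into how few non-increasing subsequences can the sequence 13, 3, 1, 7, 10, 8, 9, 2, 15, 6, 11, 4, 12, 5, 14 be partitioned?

7

Place each on the leftmost legal pile:
13 → new pile 1 (tops now [13])
3 → pile 1 (tops now [3])
1 → pile 1 (tops now [1])
7 → new pile 2 (tops now [1, 7])
10 → new pile 3 (tops now [1, 7, 10])
8 → pile 3 (tops now [1, 7, 8])
9 → new pile 4 (tops now [1, 7, 8, 9])
2 → pile 2 (tops now [1, 2, 8, 9])
15 → new pile 5 (tops now [1, 2, 8, 9, 15])
6 → pile 3 (tops now [1, 2, 6, 9, 15])
11 → pile 5 (tops now [1, 2, 6, 9, 11])
4 → pile 3 (tops now [1, 2, 4, 9, 11])
12 → new pile 6 (tops now [1, 2, 4, 9, 11, 12])
5 → pile 4 (tops now [1, 2, 4, 5, 11, 12])
14 → new pile 7 (tops now [1, 2, 4, 5, 11, 12, 14])
Seven piles.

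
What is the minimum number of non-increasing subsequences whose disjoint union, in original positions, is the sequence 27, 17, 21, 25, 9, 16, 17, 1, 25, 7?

4

Place each on the leftmost legal pile:
27 → new pile 1 (tops now [27])
17 → pile 1 (tops now [17])
21 → new pile 2 (tops now [17, 21])
25 → new pile 3 (tops now [17, 21, 25])
9 → pile 1 (tops now [9, 21, 25])
16 → pile 2 (tops now [9, 16, 25])
17 → pile 3 (tops now [9, 16, 17])
1 → pile 1 (tops now [1, 16, 17])
25 → new pile 4 (tops now [1, 16, 17, 25])
7 → pile 2 (tops now [1, 7, 17, 25])
Four piles.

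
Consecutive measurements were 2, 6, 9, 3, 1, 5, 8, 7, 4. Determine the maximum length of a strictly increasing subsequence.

Track the smallest tail for each achievable length (strict):
2 → extends → [2]
6 → extends → [2, 6]
9 → extends → [2, 6, 9]
3 → replaces 6 → [2, 3, 9]
1 → replaces 2 → [1, 3, 9]
5 → replaces 9 → [1, 3, 5]
8 → extends → [1, 3, 5, 8]
7 → replaces 8 → [1, 3, 5, 7]
4 → replaces 5 → [1, 3, 4, 7]
Four tails, so the longest strictly increasing subsequence has length 4 (e.g. 2, 3, 5, 8).

4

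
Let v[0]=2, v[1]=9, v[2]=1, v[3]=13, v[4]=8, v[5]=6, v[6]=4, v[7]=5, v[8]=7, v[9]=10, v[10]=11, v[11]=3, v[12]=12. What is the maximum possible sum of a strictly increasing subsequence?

51

Let S[i] be the best sum of a strictly increasing subsequence ending at i:
i:      0  1  2  3  4  5  6  7  8  9 10 11 12
v[i]:   2  9  1 13  8  6  4  5  7 10 11  3 12
S:      2 11  1 24 10  8  6 11 18 28 39  5 51
Maximum is 51 (e.g. 2 + 4 + 5 + 7 + 10 + 11 + 12).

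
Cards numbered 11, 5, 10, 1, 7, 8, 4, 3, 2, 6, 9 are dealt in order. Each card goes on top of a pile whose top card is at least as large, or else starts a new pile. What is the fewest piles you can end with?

4

Place each on the leftmost legal pile:
11 → new pile 1 (tops now [11])
5 → pile 1 (tops now [5])
10 → new pile 2 (tops now [5, 10])
1 → pile 1 (tops now [1, 10])
7 → pile 2 (tops now [1, 7])
8 → new pile 3 (tops now [1, 7, 8])
4 → pile 2 (tops now [1, 4, 8])
3 → pile 2 (tops now [1, 3, 8])
2 → pile 2 (tops now [1, 2, 8])
6 → pile 3 (tops now [1, 2, 6])
9 → new pile 4 (tops now [1, 2, 6, 9])
Four piles.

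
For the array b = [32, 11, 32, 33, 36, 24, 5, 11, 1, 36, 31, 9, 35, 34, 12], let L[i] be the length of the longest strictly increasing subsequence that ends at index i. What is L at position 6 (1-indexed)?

dp[i] = 1 + max{dp[j] : j<i, b[j]<b[i]} (or 1 if no such j):
i:      1  2  3  4  5  6  7  8  9 10 11 12 13 14 15
b[i]:  32 11 32 33 36 24  5 11  1 36 31  9 35 34 12
dp:     1  1  2  3  4  2  1  2  1  4  3  2  4  4  3
At index 6 the value is 2.

2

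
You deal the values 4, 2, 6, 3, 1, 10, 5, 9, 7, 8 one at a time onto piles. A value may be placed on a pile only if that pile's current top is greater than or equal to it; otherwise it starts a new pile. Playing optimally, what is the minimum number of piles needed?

5

Place each on the leftmost legal pile:
4 → new pile 1 (tops now [4])
2 → pile 1 (tops now [2])
6 → new pile 2 (tops now [2, 6])
3 → pile 2 (tops now [2, 3])
1 → pile 1 (tops now [1, 3])
10 → new pile 3 (tops now [1, 3, 10])
5 → pile 3 (tops now [1, 3, 5])
9 → new pile 4 (tops now [1, 3, 5, 9])
7 → pile 4 (tops now [1, 3, 5, 7])
8 → new pile 5 (tops now [1, 3, 5, 7, 8])
Five piles.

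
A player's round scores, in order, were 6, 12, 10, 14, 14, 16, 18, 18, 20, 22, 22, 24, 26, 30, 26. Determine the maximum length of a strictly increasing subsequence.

Track the smallest tail for each achievable length (strict):
6 → extends → [6]
12 → extends → [6, 12]
10 → replaces 12 → [6, 10]
14 → extends → [6, 10, 14]
14 → already a tail → [6, 10, 14]
16 → extends → [6, 10, 14, 16]
18 → extends → [6, 10, 14, 16, 18]
18 → already a tail → [6, 10, 14, 16, 18]
20 → extends → [6, 10, 14, 16, 18, 20]
22 → extends → [6, 10, 14, 16, 18, 20, 22]
22 → already a tail → [6, 10, 14, 16, 18, 20, 22]
24 → extends → [6, 10, 14, 16, 18, 20, 22, 24]
26 → extends → [6, 10, 14, 16, 18, 20, 22, 24, 26]
30 → extends → [6, 10, 14, 16, 18, 20, 22, 24, 26, 30]
26 → already a tail → [6, 10, 14, 16, 18, 20, 22, 24, 26, 30]
Ten tails, so the longest strictly increasing subsequence has length 10 (e.g. 6, 12, 14, 16, 18, 20, 22, 24, 26, 30).

10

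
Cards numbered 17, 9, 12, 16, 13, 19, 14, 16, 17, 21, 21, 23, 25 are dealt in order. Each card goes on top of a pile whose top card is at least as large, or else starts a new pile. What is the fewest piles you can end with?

The minimum number of non-increasing subsequences covering a sequence equals the length of its longest strictly increasing subsequence.
LIS length is 9 (e.g. 9, 12, 13, 14, 16, 17, 21, 23, 25), so 9 piles are needed.

9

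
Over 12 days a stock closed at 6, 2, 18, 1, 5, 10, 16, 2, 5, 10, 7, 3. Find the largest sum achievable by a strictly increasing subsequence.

33

Let S[i] be the best sum of a strictly increasing subsequence ending at i:
i:      1  2  3  4  5  6  7  8  9 10 11 12
a[i]:   6  2 18  1  5 10 16  2  5 10  7  3
S:      6  2 24  1  7 17 33  3  8 18 15  6
Maximum is 33 (e.g. 2 + 5 + 10 + 16).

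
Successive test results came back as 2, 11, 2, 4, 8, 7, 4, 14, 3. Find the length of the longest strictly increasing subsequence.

Track the smallest tail for each achievable length (strict):
2 → extends → [2]
11 → extends → [2, 11]
2 → already a tail → [2, 11]
4 → replaces 11 → [2, 4]
8 → extends → [2, 4, 8]
7 → replaces 8 → [2, 4, 7]
4 → already a tail → [2, 4, 7]
14 → extends → [2, 4, 7, 14]
3 → replaces 4 → [2, 3, 7, 14]
Four tails, so the longest strictly increasing subsequence has length 4 (e.g. 2, 4, 8, 14).

4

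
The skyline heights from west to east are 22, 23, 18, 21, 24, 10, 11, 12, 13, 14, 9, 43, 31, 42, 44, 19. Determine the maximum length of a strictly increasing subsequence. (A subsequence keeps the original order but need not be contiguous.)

8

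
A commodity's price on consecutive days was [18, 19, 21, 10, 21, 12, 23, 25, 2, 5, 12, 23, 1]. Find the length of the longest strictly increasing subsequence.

Track the smallest tail for each achievable length (strict):
18 → extends → [18]
19 → extends → [18, 19]
21 → extends → [18, 19, 21]
10 → replaces 18 → [10, 19, 21]
21 → already a tail → [10, 19, 21]
12 → replaces 19 → [10, 12, 21]
23 → extends → [10, 12, 21, 23]
25 → extends → [10, 12, 21, 23, 25]
2 → replaces 10 → [2, 12, 21, 23, 25]
5 → replaces 12 → [2, 5, 21, 23, 25]
12 → replaces 21 → [2, 5, 12, 23, 25]
23 → already a tail → [2, 5, 12, 23, 25]
1 → replaces 2 → [1, 5, 12, 23, 25]
Five tails, so the longest strictly increasing subsequence has length 5 (e.g. 18, 19, 21, 23, 25).

5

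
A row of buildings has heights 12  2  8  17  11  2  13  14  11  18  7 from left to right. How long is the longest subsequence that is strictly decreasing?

4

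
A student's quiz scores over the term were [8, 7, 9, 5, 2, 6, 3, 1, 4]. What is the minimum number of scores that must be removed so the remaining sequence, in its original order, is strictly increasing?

Fewest deletions = n − (longest strictly increasing subsequence).
i:     1 2 3 4 5 6 7 8 9
a[i]:  8 7 9 5 2 6 3 1 4
dp:    1 1 2 1 1 2 2 1 3
max dp = 3, so deletions = 9 − 3 = 6.

6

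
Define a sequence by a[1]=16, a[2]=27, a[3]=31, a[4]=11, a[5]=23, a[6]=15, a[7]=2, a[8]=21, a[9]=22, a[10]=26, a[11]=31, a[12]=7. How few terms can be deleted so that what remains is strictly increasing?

6

Fewest deletions = n − (longest strictly increasing subsequence).
i:      1  2  3  4  5  6  7  8  9 10 11 12
a[i]:  16 27 31 11 23 15  2 21 22 26 31  7
dp:     1  2  3  1  2  2  1  3  4  5  6  2
max dp = 6, so deletions = 12 − 6 = 6.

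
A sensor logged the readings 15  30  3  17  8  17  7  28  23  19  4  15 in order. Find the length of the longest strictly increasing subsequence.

Let dp[i] be the length of the longest such subsequence ending at index i:
i:      1  2  3  4  5  6  7  8  9 10 11 12
a[i]:  15 30  3 17  8 17  7 28 23 19  4 15
dp:     1  2  1  2  2  3  2  4  4  4  2  3
Maximum dp value is 4.

4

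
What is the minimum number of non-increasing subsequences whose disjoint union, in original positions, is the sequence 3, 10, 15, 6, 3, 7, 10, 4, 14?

Place each on the leftmost legal pile:
3 → new pile 1 (tops now [3])
10 → new pile 2 (tops now [3, 10])
15 → new pile 3 (tops now [3, 10, 15])
6 → pile 2 (tops now [3, 6, 15])
3 → pile 1 (tops now [3, 6, 15])
7 → pile 3 (tops now [3, 6, 7])
10 → new pile 4 (tops now [3, 6, 7, 10])
4 → pile 2 (tops now [3, 4, 7, 10])
14 → new pile 5 (tops now [3, 4, 7, 10, 14])
Five piles.

5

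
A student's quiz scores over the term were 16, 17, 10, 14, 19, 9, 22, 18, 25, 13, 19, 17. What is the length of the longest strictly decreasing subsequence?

Negate each value so 'decreasing' becomes 'increasing', then run patience tails on the negated sequence:
-16 → extends → [-16]
-17 → replaces -16 → [-17]
-10 → extends → [-17, -10]
-14 → replaces -10 → [-17, -14]
-19 → replaces -17 → [-19, -14]
-9 → extends → [-19, -14, -9]
-22 → replaces -19 → [-22, -14, -9]
-18 → replaces -14 → [-22, -18, -9]
-25 → replaces -22 → [-25, -18, -9]
-13 → replaces -9 → [-25, -18, -13]
-19 → replaces -18 → [-25, -19, -13]
-17 → replaces -13 → [-25, -19, -17]
Three tails, so the longest strictly decreasing subsequence of the original has length 3.

3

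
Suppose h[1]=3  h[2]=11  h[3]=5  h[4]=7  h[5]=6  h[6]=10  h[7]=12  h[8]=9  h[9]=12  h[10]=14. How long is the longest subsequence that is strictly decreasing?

3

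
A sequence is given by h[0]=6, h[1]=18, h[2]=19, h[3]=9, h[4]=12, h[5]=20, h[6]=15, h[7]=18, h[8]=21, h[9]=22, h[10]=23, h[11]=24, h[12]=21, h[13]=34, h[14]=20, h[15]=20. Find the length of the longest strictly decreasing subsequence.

Let dp[i] be the longest strictly decreasing subsequence ending at i:
i:      0  1  2  3  4  5  6  7  8  9 10 11 12 13 14 15
h[i]:   6 18 19  9 12 20 15 18 21 22 23 24 21 34 20 20
dp:     1  1  1  2  2  1  2  2  1  1  1  1  2  1  3  3
Maximum is 3.

3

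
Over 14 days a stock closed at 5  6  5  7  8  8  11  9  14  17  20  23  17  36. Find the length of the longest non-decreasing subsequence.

11

Let dp[i] be the length of the longest such subsequence ending at index i:
i:      1  2  3  4  5  6  7  8  9 10 11 12 13 14
a[i]:   5  6  5  7  8  8 11  9 14 17 20 23 17 36
dp:     1  2  2  3  4  5  6  6  7  8  9 10  9 11
Maximum dp value is 11.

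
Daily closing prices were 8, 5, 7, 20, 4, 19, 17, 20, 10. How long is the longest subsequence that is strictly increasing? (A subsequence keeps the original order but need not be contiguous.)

4

Let dp[i] be the length of the longest such subsequence ending at index i:
i:      1  2  3  4  5  6  7  8  9
a[i]:   8  5  7 20  4 19 17 20 10
dp:     1  1  2  3  1  3  3  4  3
Maximum dp value is 4.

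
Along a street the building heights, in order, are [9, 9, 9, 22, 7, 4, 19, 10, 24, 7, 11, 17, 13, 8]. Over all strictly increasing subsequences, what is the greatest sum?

Let S[i] be the best sum of a strictly increasing subsequence ending at i:
i:      1  2  3  4  5  6  7  8  9 10 11 12 13 14
a[i]:   9  9  9 22  7  4 19 10 24  7 11 17 13  8
S:      9  9  9 31  7  4 28 19 55 11 30 47 43 19
Maximum is 55 (e.g. 9 + 22 + 24).

55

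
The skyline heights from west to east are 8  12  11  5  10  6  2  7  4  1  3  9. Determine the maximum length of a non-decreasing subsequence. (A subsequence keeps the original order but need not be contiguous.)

Track the smallest tail for each achievable length (allowing ties):
8 → extends → [8]
12 → extends → [8, 12]
11 → replaces 12 → [8, 11]
5 → replaces 8 → [5, 11]
10 → replaces 11 → [5, 10]
6 → replaces 10 → [5, 6]
2 → replaces 5 → [2, 6]
7 → extends → [2, 6, 7]
4 → replaces 6 → [2, 4, 7]
1 → replaces 2 → [1, 4, 7]
3 → replaces 4 → [1, 3, 7]
9 → extends → [1, 3, 7, 9]
Four tails, so the longest non-decreasing subsequence has length 4 (e.g. 5, 6, 7, 9).

4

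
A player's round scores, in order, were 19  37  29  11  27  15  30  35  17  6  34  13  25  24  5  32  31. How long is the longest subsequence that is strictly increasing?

5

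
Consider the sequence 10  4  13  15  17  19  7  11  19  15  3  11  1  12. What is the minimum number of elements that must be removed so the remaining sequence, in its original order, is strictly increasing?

Fewest deletions = n − (longest strictly increasing subsequence).
Patience tails:
10 → extends → [10]
4 → replaces 10 → [4]
13 → extends → [4, 13]
15 → extends → [4, 13, 15]
17 → extends → [4, 13, 15, 17]
19 → extends → [4, 13, 15, 17, 19]
7 → replaces 13 → [4, 7, 15, 17, 19]
11 → replaces 15 → [4, 7, 11, 17, 19]
19 → already a tail → [4, 7, 11, 17, 19]
15 → replaces 17 → [4, 7, 11, 15, 19]
3 → replaces 4 → [3, 7, 11, 15, 19]
11 → already a tail → [3, 7, 11, 15, 19]
1 → replaces 3 → [1, 7, 11, 15, 19]
12 → replaces 15 → [1, 7, 11, 12, 19]
Longest strictly increasing subsequence has length 5, so deletions = 14 − 5 = 9.

9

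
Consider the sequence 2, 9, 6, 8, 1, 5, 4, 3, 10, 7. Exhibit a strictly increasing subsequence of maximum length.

2, 6, 8, 10

Patience tails give the LIS length; then backtrack through the dp parents:
2 → extends → [2]
9 → extends → [2, 9]
6 → replaces 9 → [2, 6]
8 → extends → [2, 6, 8]
1 → replaces 2 → [1, 6, 8]
5 → replaces 6 → [1, 5, 8]
4 → replaces 5 → [1, 4, 8]
3 → replaces 4 → [1, 3, 8]
10 → extends → [1, 3, 8, 10]
7 → replaces 8 → [1, 3, 7, 10]
Length 4; one witness is 2, 6, 8, 10.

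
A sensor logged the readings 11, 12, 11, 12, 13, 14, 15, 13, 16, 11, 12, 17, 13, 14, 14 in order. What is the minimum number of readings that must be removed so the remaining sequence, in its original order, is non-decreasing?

Fewest deletions = n − (longest non-decreasing subsequence).
i:      1  2  3  4  5  6  7  8  9 10 11 12 13 14 15
a[i]:  11 12 11 12 13 14 15 13 16 11 12 17 13 14 14
dp:     1  2  2  3  4  5  6  5  7  3  4  8  6  7  8
max dp = 8, so deletions = 15 − 8 = 7.

7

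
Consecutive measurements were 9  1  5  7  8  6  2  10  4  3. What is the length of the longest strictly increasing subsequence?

5

Let dp[i] be the length of the longest such subsequence ending at index i:
i:      1  2  3  4  5  6  7  8  9 10
a[i]:   9  1  5  7  8  6  2 10  4  3
dp:     1  1  2  3  4  3  2  5  3  3
Maximum dp value is 5.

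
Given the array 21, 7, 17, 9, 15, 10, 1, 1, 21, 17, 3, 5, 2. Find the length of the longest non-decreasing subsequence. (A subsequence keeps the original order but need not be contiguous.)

4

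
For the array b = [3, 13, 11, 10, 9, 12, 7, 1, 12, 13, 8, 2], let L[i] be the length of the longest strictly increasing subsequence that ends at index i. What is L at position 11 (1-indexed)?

dp[i] = 1 + max{dp[j] : j<i, b[j]<b[i]} (or 1 if no such j):
i:      1  2  3  4  5  6  7  8  9 10 11 12
b[i]:   3 13 11 10  9 12  7  1 12 13  8  2
dp:     1  2  2  2  2  3  2  1  3  4  3  2
At index 11 the value is 3.

3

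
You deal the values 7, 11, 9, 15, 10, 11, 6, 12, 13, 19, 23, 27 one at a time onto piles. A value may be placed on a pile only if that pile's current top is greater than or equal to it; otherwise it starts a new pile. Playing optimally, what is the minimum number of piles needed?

Place each on the leftmost legal pile:
7 → new pile 1 (tops now [7])
11 → new pile 2 (tops now [7, 11])
9 → pile 2 (tops now [7, 9])
15 → new pile 3 (tops now [7, 9, 15])
10 → pile 3 (tops now [7, 9, 10])
11 → new pile 4 (tops now [7, 9, 10, 11])
6 → pile 1 (tops now [6, 9, 10, 11])
12 → new pile 5 (tops now [6, 9, 10, 11, 12])
13 → new pile 6 (tops now [6, 9, 10, 11, 12, 13])
19 → new pile 7 (tops now [6, 9, 10, 11, 12, 13, 19])
23 → new pile 8 (tops now [6, 9, 10, 11, 12, 13, 19, 23])
27 → new pile 9 (tops now [6, 9, 10, 11, 12, 13, 19, 23, 27])
Nine piles.

9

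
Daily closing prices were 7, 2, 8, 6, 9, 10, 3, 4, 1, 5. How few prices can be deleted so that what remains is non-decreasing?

6

Fewest deletions = n − (longest non-decreasing subsequence).
i:      1  2  3  4  5  6  7  8  9 10
a[i]:   7  2  8  6  9 10  3  4  1  5
dp:     1  1  2  2  3  4  2  3  1  4
max dp = 4, so deletions = 10 − 4 = 6.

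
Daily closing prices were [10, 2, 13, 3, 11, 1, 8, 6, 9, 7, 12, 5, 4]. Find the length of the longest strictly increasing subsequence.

5

Let dp[i] be the length of the longest such subsequence ending at index i:
i:      1  2  3  4  5  6  7  8  9 10 11 12 13
a[i]:  10  2 13  3 11  1  8  6  9  7 12  5  4
dp:     1  1  2  2  3  1  3  3  4  4  5  3  3
Maximum dp value is 5.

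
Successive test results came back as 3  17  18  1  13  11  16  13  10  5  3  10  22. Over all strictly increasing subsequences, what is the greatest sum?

60

Let S[i] be the best sum of a strictly increasing subsequence ending at i:
i:      1  2  3  4  5  6  7  8  9 10 11 12 13
a[i]:   3 17 18  1 13 11 16 13 10  5  3 10 22
S:      3 20 38  1 16 14 32 27 13  8  4 18 60
Maximum is 60 (e.g. 3 + 17 + 18 + 22).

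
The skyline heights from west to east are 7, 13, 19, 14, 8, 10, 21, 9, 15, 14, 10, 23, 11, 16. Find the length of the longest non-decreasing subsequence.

Let dp[i] be the length of the longest such subsequence ending at index i:
i:      1  2  3  4  5  6  7  8  9 10 11 12 13 14
a[i]:   7 13 19 14  8 10 21  9 15 14 10 23 11 16
dp:     1  2  3  3  2  3  4  3  4  4  4  5  5  6
Maximum dp value is 6.

6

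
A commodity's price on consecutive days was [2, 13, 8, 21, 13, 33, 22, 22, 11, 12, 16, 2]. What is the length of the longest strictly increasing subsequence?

Let dp[i] be the length of the longest such subsequence ending at index i:
i:      1  2  3  4  5  6  7  8  9 10 11 12
a[i]:   2 13  8 21 13 33 22 22 11 12 16  2
dp:     1  2  2  3  3  4  4  4  3  4  5  1
Maximum dp value is 5.

5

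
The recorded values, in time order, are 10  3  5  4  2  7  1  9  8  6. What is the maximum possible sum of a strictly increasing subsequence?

24

Let S[i] be the best sum of a strictly increasing subsequence ending at i:
i:      1  2  3  4  5  6  7  8  9 10
a[i]:  10  3  5  4  2  7  1  9  8  6
S:     10  3  8  7  2 15  1 24 23 14
Maximum is 24 (e.g. 3 + 5 + 7 + 9).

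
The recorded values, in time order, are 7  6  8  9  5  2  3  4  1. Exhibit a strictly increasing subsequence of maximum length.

7, 8, 9

Patience tails give the LIS length; then backtrack through the dp parents:
7 → extends → [7]
6 → replaces 7 → [6]
8 → extends → [6, 8]
9 → extends → [6, 8, 9]
5 → replaces 6 → [5, 8, 9]
2 → replaces 5 → [2, 8, 9]
3 → replaces 8 → [2, 3, 9]
4 → replaces 9 → [2, 3, 4]
1 → replaces 2 → [1, 3, 4]
Length 3; one witness is 7, 8, 9.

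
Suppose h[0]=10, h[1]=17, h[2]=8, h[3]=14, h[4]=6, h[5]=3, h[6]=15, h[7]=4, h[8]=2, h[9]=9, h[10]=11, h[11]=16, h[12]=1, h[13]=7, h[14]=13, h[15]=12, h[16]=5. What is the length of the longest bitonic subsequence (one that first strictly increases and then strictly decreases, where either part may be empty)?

inc[i] = longest strictly increasing subsequence ending at i; dec[i] = longest strictly decreasing subsequence starting at i:
i:      0  1  2  3  4  5  6  7  8  9 10 11 12 13 14 15 16
h[i]:  10 17  8 14  6  3 15  4  2  9 11 16  1  7 13 12  5
inc:    1  2  1  2  1  1  3  2  1  3  4  5  1  3  5  5  3
dec:    6  6  5  5  4  3  4  3  2  3  3  4  1  2  3  2  1
Best peak at i=11 (value 16): inc=5, dec=4, length 5+4−1 = 8.

8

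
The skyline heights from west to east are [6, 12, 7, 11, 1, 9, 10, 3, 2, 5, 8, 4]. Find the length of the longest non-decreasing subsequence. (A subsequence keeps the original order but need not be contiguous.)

Track the smallest tail for each achievable length (allowing ties):
6 → extends → [6]
12 → extends → [6, 12]
7 → replaces 12 → [6, 7]
11 → extends → [6, 7, 11]
1 → replaces 6 → [1, 7, 11]
9 → replaces 11 → [1, 7, 9]
10 → extends → [1, 7, 9, 10]
3 → replaces 7 → [1, 3, 9, 10]
2 → replaces 3 → [1, 2, 9, 10]
5 → replaces 9 → [1, 2, 5, 10]
8 → replaces 10 → [1, 2, 5, 8]
4 → replaces 5 → [1, 2, 4, 8]
Four tails, so the longest non-decreasing subsequence has length 4 (e.g. 6, 7, 9, 10).

4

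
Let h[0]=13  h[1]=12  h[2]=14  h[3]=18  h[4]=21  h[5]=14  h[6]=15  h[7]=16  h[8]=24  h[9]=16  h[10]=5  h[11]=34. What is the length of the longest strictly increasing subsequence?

Track the smallest tail for each achievable length (strict):
13 → extends → [13]
12 → replaces 13 → [12]
14 → extends → [12, 14]
18 → extends → [12, 14, 18]
21 → extends → [12, 14, 18, 21]
14 → already a tail → [12, 14, 18, 21]
15 → replaces 18 → [12, 14, 15, 21]
16 → replaces 21 → [12, 14, 15, 16]
24 → extends → [12, 14, 15, 16, 24]
16 → already a tail → [12, 14, 15, 16, 24]
5 → replaces 12 → [5, 14, 15, 16, 24]
34 → extends → [5, 14, 15, 16, 24, 34]
Six tails, so the longest strictly increasing subsequence has length 6 (e.g. 13, 14, 18, 21, 24, 34).

6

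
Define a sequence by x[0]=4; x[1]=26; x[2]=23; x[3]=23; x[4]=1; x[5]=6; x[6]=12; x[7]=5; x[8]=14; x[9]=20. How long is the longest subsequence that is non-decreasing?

Let dp[i] be the length of the longest such subsequence ending at index i:
i:      0  1  2  3  4  5  6  7  8  9
x[i]:   4 26 23 23  1  6 12  5 14 20
dp:     1  2  2  3  1  2  3  2  4  5
Maximum dp value is 5.

5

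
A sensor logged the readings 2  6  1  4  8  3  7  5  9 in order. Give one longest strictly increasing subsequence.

Patience tails give the LIS length; then backtrack through the dp parents:
2 → extends → [2]
6 → extends → [2, 6]
1 → replaces 2 → [1, 6]
4 → replaces 6 → [1, 4]
8 → extends → [1, 4, 8]
3 → replaces 4 → [1, 3, 8]
7 → replaces 8 → [1, 3, 7]
5 → replaces 7 → [1, 3, 5]
9 → extends → [1, 3, 5, 9]
Length 4; one witness is 2, 6, 8, 9.

2, 6, 8, 9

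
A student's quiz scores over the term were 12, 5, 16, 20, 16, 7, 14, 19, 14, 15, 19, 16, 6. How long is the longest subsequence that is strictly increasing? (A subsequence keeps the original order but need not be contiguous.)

5

Track the smallest tail for each achievable length (strict):
12 → extends → [12]
5 → replaces 12 → [5]
16 → extends → [5, 16]
20 → extends → [5, 16, 20]
16 → already a tail → [5, 16, 20]
7 → replaces 16 → [5, 7, 20]
14 → replaces 20 → [5, 7, 14]
19 → extends → [5, 7, 14, 19]
14 → already a tail → [5, 7, 14, 19]
15 → replaces 19 → [5, 7, 14, 15]
19 → extends → [5, 7, 14, 15, 19]
16 → replaces 19 → [5, 7, 14, 15, 16]
6 → replaces 7 → [5, 6, 14, 15, 16]
Five tails, so the longest strictly increasing subsequence has length 5 (e.g. 5, 7, 14, 15, 19).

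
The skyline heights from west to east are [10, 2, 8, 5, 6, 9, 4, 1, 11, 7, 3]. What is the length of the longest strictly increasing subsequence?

5

Let dp[i] be the length of the longest such subsequence ending at index i:
i:      1  2  3  4  5  6  7  8  9 10 11
a[i]:  10  2  8  5  6  9  4  1 11  7  3
dp:     1  1  2  2  3  4  2  1  5  4  2
Maximum dp value is 5.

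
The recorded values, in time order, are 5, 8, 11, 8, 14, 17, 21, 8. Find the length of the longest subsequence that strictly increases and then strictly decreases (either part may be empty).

inc[i] = longest strictly increasing subsequence ending at i; dec[i] = longest strictly decreasing subsequence starting at i:
i:      1  2  3  4  5  6  7  8
a[i]:   5  8 11  8 14 17 21  8
inc:    1  2  3  2  4  5  6  2
dec:    1  1  2  1  2  2  2  1
Best peak at i=7 (value 21): inc=6, dec=2, length 6+2−1 = 7.

7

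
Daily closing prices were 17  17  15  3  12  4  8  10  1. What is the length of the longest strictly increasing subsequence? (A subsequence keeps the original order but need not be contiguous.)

Track the smallest tail for each achievable length (strict):
17 → extends → [17]
17 → already a tail → [17]
15 → replaces 17 → [15]
3 → replaces 15 → [3]
12 → extends → [3, 12]
4 → replaces 12 → [3, 4]
8 → extends → [3, 4, 8]
10 → extends → [3, 4, 8, 10]
1 → replaces 3 → [1, 4, 8, 10]
Four tails, so the longest strictly increasing subsequence has length 4 (e.g. 3, 4, 8, 10).

4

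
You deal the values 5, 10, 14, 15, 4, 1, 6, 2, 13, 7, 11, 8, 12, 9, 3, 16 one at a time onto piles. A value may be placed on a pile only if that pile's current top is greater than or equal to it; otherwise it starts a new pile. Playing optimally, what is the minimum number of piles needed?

The minimum number of non-increasing subsequences covering a sequence equals the length of its longest strictly increasing subsequence.
LIS length is 6 (e.g. 5, 6, 7, 11, 12, 16), so 6 piles are needed.

6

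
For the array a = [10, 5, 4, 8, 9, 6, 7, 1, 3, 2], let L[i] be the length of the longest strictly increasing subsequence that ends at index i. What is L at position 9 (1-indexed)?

dp[i] = 1 + max{dp[j] : j<i, a[j]<a[i]} (or 1 if no such j):
i:      1  2  3  4  5  6  7  8  9 10
a[i]:  10  5  4  8  9  6  7  1  3  2
dp:     1  1  1  2  3  2  3  1  2  2
At index 9 the value is 2.

2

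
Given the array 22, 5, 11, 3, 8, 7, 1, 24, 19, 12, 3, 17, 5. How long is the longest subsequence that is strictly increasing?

4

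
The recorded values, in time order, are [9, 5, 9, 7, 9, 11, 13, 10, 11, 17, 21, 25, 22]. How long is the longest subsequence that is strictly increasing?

Let dp[i] be the length of the longest such subsequence ending at index i:
i:      1  2  3  4  5  6  7  8  9 10 11 12 13
a[i]:   9  5  9  7  9 11 13 10 11 17 21 25 22
dp:     1  1  2  2  3  4  5  4  5  6  7  8  8
Maximum dp value is 8.

8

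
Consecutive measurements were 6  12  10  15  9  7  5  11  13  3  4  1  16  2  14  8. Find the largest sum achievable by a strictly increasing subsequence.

56

Let S[i] be the best sum of a strictly increasing subsequence ending at i:
i:      1  2  3  4  5  6  7  8  9 10 11 12 13 14 15 16
a[i]:   6 12 10 15  9  7  5 11 13  3  4  1 16  2 14  8
S:      6 18 16 33 15 13  5 27 40  3  7  1 56  3 54 21
Maximum is 56 (e.g. 6 + 10 + 11 + 13 + 16).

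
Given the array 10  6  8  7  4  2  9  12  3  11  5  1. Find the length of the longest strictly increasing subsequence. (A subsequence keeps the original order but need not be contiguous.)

Let dp[i] be the length of the longest such subsequence ending at index i:
i:      1  2  3  4  5  6  7  8  9 10 11 12
a[i]:  10  6  8  7  4  2  9 12  3 11  5  1
dp:     1  1  2  2  1  1  3  4  2  4  3  1
Maximum dp value is 4.

4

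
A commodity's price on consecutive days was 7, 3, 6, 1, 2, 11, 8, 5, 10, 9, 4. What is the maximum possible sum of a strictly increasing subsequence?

Let S[i] be the best sum of a strictly increasing subsequence ending at i:
i:      1  2  3  4  5  6  7  8  9 10 11
a[i]:   7  3  6  1  2 11  8  5 10  9  4
S:      7  3  9  1  3 20 17  8 27 26  7
Maximum is 27 (e.g. 3 + 6 + 8 + 10).

27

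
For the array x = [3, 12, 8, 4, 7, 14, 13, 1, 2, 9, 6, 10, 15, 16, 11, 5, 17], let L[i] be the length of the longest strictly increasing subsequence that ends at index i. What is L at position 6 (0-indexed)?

4

dp[i] = 1 + max{dp[j] : j<i, x[j]<x[i]} (or 1 if no such j):
i:      0  1  2  3  4  5  6  7  8  9 10 11 12 13 14 15 16
x[i]:   3 12  8  4  7 14 13  1  2  9  6 10 15 16 11  5 17
dp:     1  2  2  2  3  4  4  1  2  4  3  5  6  7  6  3  8
At index 6 the value is 4.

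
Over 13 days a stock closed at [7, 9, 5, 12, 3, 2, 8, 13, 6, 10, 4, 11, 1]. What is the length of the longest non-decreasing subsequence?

4

Track the smallest tail for each achievable length (allowing ties):
7 → extends → [7]
9 → extends → [7, 9]
5 → replaces 7 → [5, 9]
12 → extends → [5, 9, 12]
3 → replaces 5 → [3, 9, 12]
2 → replaces 3 → [2, 9, 12]
8 → replaces 9 → [2, 8, 12]
13 → extends → [2, 8, 12, 13]
6 → replaces 8 → [2, 6, 12, 13]
10 → replaces 12 → [2, 6, 10, 13]
4 → replaces 6 → [2, 4, 10, 13]
11 → replaces 13 → [2, 4, 10, 11]
1 → replaces 2 → [1, 4, 10, 11]
Four tails, so the longest non-decreasing subsequence has length 4 (e.g. 7, 9, 12, 13).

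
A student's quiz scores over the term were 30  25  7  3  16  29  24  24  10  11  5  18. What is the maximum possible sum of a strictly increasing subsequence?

54

Let S[i] be the best sum of a strictly increasing subsequence ending at i:
i:      1  2  3  4  5  6  7  8  9 10 11 12
a[i]:  30 25  7  3 16 29 24 24 10 11  5 18
S:     30 25  7  3 23 54 47 47 17 28  8 46
Maximum is 54 (e.g. 25 + 29).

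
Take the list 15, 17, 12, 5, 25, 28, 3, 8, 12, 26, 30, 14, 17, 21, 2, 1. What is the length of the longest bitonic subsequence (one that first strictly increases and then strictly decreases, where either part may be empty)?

inc[i] = longest strictly increasing subsequence ending at i; dec[i] = longest strictly decreasing subsequence starting at i:
i:      1  2  3  4  5  6  7  8  9 10 11 12 13 14 15 16
a[i]:  15 17 12  5 25 28  3  8 12 26 30 14 17 21  2  1
inc:    1  2  1  1  3  4  1  2  3  4  5  4  5  6  1  1
dec:    6  6  5  4  4  5  3  3  3  4  4  3  3  3  2  1
Best peak at i=6 (value 28): inc=4, dec=5, length 4+5−1 = 8.

8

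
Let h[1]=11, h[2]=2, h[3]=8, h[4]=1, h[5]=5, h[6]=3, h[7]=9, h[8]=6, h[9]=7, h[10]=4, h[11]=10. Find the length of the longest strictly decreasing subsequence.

Let dp[i] be the longest strictly decreasing subsequence ending at i:
i:      1  2  3  4  5  6  7  8  9 10 11
h[i]:  11  2  8  1  5  3  9  6  7  4 10
dp:     1  2  2  3  3  4  2  3  3  4  2
Maximum is 4.

4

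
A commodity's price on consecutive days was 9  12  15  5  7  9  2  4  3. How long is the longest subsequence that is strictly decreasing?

4

Negate each value so 'decreasing' becomes 'increasing', then run patience tails on the negated sequence:
-9 → extends → [-9]
-12 → replaces -9 → [-12]
-15 → replaces -12 → [-15]
-5 → extends → [-15, -5]
-7 → replaces -5 → [-15, -7]
-9 → replaces -7 → [-15, -9]
-2 → extends → [-15, -9, -2]
-4 → replaces -2 → [-15, -9, -4]
-3 → extends → [-15, -9, -4, -3]
Four tails, so the longest strictly decreasing subsequence of the original has length 4.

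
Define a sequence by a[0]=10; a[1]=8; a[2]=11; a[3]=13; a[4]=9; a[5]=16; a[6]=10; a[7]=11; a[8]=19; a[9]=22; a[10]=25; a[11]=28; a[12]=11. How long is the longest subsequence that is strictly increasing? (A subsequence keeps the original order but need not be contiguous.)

Let dp[i] be the length of the longest such subsequence ending at index i:
i:      0  1  2  3  4  5  6  7  8  9 10 11 12
a[i]:  10  8 11 13  9 16 10 11 19 22 25 28 11
dp:     1  1  2  3  2  4  3  4  5  6  7  8  4
Maximum dp value is 8.

8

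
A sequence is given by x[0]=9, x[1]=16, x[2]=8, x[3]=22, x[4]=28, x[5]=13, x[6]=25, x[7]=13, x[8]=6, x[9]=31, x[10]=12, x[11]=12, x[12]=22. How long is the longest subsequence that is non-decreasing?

5

Let dp[i] be the length of the longest such subsequence ending at index i:
i:      0  1  2  3  4  5  6  7  8  9 10 11 12
x[i]:   9 16  8 22 28 13 25 13  6 31 12 12 22
dp:     1  2  1  3  4  2  4  3  1  5  2  3  4
Maximum dp value is 5.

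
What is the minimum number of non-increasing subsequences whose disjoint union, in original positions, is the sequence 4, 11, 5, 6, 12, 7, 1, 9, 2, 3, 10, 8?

The minimum number of non-increasing subsequences covering a sequence equals the length of its longest strictly increasing subsequence.
LIS length is 6 (e.g. 4, 5, 6, 7, 9, 10), so 6 piles are needed.

6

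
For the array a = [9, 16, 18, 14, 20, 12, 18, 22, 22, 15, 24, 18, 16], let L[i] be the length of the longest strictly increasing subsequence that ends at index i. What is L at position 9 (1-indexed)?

5

dp[i] = 1 + max{dp[j] : j<i, a[j]<a[i]} (or 1 if no such j):
i:      1  2  3  4  5  6  7  8  9 10 11 12 13
a[i]:   9 16 18 14 20 12 18 22 22 15 24 18 16
dp:     1  2  3  2  4  2  3  5  5  3  6  4  4
At index 9 the value is 5.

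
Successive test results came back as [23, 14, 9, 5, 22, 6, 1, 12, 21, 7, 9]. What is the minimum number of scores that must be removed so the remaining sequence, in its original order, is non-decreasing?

Fewest deletions = n − (longest non-decreasing subsequence).
i:      1  2  3  4  5  6  7  8  9 10 11
a[i]:  23 14  9  5 22  6  1 12 21  7  9
dp:     1  1  1  1  2  2  1  3  4  3  4
max dp = 4, so deletions = 11 − 4 = 7.

7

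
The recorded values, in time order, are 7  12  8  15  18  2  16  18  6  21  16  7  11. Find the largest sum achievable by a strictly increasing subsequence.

Let S[i] be the best sum of a strictly increasing subsequence ending at i:
i:      1  2  3  4  5  6  7  8  9 10 11 12 13
a[i]:   7 12  8 15 18  2 16 18  6 21 16  7 11
S:      7 19 15 34 52  2 50 68  8 89 50 15 26
Maximum is 89 (e.g. 7 + 12 + 15 + 16 + 18 + 21).

89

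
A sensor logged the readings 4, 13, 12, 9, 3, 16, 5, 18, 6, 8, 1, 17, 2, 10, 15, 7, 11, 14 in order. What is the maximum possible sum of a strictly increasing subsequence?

58

Let S[i] be the best sum of a strictly increasing subsequence ending at i:
i:      1  2  3  4  5  6  7  8  9 10 11 12 13 14 15 16 17 18
a[i]:   4 13 12  9  3 16  5 18  6  8  1 17  2 10 15  7 11 14
S:      4 17 16 13  3 33  9 51 15 23  1 50  3 33 48 22 44 58
Maximum is 58 (e.g. 4 + 5 + 6 + 8 + 10 + 11 + 14).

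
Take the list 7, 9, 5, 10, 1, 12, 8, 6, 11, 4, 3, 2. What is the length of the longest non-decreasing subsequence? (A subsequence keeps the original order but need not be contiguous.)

4

Track the smallest tail for each achievable length (allowing ties):
7 → extends → [7]
9 → extends → [7, 9]
5 → replaces 7 → [5, 9]
10 → extends → [5, 9, 10]
1 → replaces 5 → [1, 9, 10]
12 → extends → [1, 9, 10, 12]
8 → replaces 9 → [1, 8, 10, 12]
6 → replaces 8 → [1, 6, 10, 12]
11 → replaces 12 → [1, 6, 10, 11]
4 → replaces 6 → [1, 4, 10, 11]
3 → replaces 4 → [1, 3, 10, 11]
2 → replaces 3 → [1, 2, 10, 11]
Four tails, so the longest non-decreasing subsequence has length 4 (e.g. 7, 9, 10, 12).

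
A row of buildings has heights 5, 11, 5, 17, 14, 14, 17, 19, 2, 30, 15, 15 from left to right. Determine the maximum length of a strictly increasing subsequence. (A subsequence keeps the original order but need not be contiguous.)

6

Track the smallest tail for each achievable length (strict):
5 → extends → [5]
11 → extends → [5, 11]
5 → already a tail → [5, 11]
17 → extends → [5, 11, 17]
14 → replaces 17 → [5, 11, 14]
14 → already a tail → [5, 11, 14]
17 → extends → [5, 11, 14, 17]
19 → extends → [5, 11, 14, 17, 19]
2 → replaces 5 → [2, 11, 14, 17, 19]
30 → extends → [2, 11, 14, 17, 19, 30]
15 → replaces 17 → [2, 11, 14, 15, 19, 30]
15 → already a tail → [2, 11, 14, 15, 19, 30]
Six tails, so the longest strictly increasing subsequence has length 6 (e.g. 5, 11, 14, 17, 19, 30).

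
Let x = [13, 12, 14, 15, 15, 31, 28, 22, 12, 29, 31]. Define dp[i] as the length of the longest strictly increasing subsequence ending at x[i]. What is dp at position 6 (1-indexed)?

4

dp[i] = 1 + max{dp[j] : j<i, x[j]<x[i]} (or 1 if no such j):
i:      1  2  3  4  5  6  7  8  9 10 11
x[i]:  13 12 14 15 15 31 28 22 12 29 31
dp:     1  1  2  3  3  4  4  4  1  5  6
At index 6 the value is 4.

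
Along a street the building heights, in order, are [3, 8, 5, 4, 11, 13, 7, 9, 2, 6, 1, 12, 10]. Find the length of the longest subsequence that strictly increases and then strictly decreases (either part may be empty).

inc[i] = longest strictly increasing subsequence ending at i; dec[i] = longest strictly decreasing subsequence starting at i:
i:      1  2  3  4  5  6  7  8  9 10 11 12 13
a[i]:   3  8  5  4 11 13  7  9  2  6  1 12 10
inc:    1  2  2  2  3  4  3  4  1  3  1  5  5
dec:    3  5  4  3  4  4  3  3  2  2  1  2  1
Best peak at i=6 (value 13): inc=4, dec=4, length 4+4−1 = 7.

7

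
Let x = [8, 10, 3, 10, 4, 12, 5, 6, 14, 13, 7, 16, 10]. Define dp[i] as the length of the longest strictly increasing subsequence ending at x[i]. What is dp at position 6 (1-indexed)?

dp[i] = 1 + max{dp[j] : j<i, x[j]<x[i]} (or 1 if no such j):
i:      1  2  3  4  5  6  7  8  9 10 11 12 13
x[i]:   8 10  3 10  4 12  5  6 14 13  7 16 10
dp:     1  2  1  2  2  3  3  4  5  5  5  6  6
At index 6 the value is 3.

3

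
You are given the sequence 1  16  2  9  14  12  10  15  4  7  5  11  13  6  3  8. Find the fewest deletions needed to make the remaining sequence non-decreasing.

10

Fewest deletions = n − (longest non-decreasing subsequence).
i:      1  2  3  4  5  6  7  8  9 10 11 12 13 14 15 16
a[i]:   1 16  2  9 14 12 10 15  4  7  5 11 13  6  3  8
dp:     1  2  2  3  4  4  4  5  3  4  4  5  6  5  3  6
max dp = 6, so deletions = 16 − 6 = 10.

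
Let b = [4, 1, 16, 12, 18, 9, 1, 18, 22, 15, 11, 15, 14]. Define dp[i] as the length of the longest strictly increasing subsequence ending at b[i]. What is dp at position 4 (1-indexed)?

2

dp[i] = 1 + max{dp[j] : j<i, b[j]<b[i]} (or 1 if no such j):
i:      1  2  3  4  5  6  7  8  9 10 11 12 13
b[i]:   4  1 16 12 18  9  1 18 22 15 11 15 14
dp:     1  1  2  2  3  2  1  3  4  3  3  4  4
At index 4 the value is 2.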